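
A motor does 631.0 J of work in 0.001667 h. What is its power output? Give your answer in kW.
Convert to SI: W = 631.0 J, t = 6.0012 s
P = W/t = 631.0/6.0012 = 105.146 W = 0.1051 kW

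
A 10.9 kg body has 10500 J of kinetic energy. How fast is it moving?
v = √(2·KE/m) = √(2·10500/10.9) = 43.89 m/s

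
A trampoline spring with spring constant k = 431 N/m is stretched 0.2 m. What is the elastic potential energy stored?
PE = ½kx² = ½(431)(0.2)² = 8.62 J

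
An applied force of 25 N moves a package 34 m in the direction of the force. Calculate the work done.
W = F·d = (25)(34) = 850.0 J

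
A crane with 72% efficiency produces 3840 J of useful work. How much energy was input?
W_in = W_out/η = 3840/0.72 = 5333 J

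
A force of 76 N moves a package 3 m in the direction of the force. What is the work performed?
W = F·d = (76)(3) = 228.0 J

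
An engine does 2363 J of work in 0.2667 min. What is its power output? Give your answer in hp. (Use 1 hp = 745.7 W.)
Convert to SI: W = 2363.0 J, t = 16.002 s
P = W/t = 2363.0/16.002 = 147.669 W = 0.198 hp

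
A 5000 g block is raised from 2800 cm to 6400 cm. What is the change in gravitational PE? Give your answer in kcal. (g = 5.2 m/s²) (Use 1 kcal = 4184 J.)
Convert to SI: m = 5.0 kg, Δh = 36.0 m
ΔPE = mgΔh = (5.0)(5.2)(36.0) = 936.0 J = 0.2237 kcal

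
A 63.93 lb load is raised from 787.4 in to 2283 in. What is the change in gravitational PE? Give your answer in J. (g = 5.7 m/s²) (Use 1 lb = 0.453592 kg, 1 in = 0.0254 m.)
Convert to SI: m = 28.9981 kg, Δh = 37.9882 m
ΔPE = mgΔh = (28.9981)(5.7)(37.9882) = 6279 J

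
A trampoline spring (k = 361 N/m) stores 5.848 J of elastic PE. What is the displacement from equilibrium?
x = √(2·PE/k) = √(2·5.848/361) = 0.18 m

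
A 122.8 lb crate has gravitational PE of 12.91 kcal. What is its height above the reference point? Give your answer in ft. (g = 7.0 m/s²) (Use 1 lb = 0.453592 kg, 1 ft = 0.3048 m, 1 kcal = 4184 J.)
Convert to SI: m = 55.7011 kg, PE = 54015.4 J
h = PE/(mg) = 54015.4/(55.7011·7.0) = 138.534 m = 454.5 ft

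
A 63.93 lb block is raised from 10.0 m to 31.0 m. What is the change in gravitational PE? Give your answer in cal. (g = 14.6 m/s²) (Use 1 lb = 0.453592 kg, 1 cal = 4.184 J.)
Convert to SI: m = 28.9981 kg, Δh = 21.0 m
ΔPE = mgΔh = (28.9981)(14.6)(21.0) = 8890.83 J = 2125 cal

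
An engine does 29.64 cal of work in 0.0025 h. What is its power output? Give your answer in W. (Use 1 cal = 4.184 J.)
Convert to SI: W = 124.014 J, t = 9.0 s
P = W/t = 124.014/9.0 = 13.78 W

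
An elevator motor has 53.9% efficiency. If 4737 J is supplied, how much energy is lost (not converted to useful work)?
W_lost = W_in(1 − η) = 4737·(1 − 0.539) = 2184 J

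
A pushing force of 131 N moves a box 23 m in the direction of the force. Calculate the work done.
W = F·d = (131)(23) = 3013 J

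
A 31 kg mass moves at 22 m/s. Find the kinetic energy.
KE = ½mv² = ½(31)(22)² = 7502.0 J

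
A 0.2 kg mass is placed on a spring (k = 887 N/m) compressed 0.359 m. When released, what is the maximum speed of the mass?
½kx² = ½mv² ⇒ v = x√(k/m) = (0.359)√(887/0.2) = 23.91 m/s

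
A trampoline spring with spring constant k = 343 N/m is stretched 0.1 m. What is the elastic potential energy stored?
PE = ½kx² = ½(343)(0.1)² = 1.715 J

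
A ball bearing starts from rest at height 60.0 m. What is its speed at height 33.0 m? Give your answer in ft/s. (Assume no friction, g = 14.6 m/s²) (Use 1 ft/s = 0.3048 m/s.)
mgh₁ = mgh₂ + ½mv² ⇒ v = √(2g(h₁−h₂)) = √(2·14.6·27.0) = 28.0785 m/s = 92.12 ft/s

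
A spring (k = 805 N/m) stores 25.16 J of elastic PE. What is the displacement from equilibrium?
x = √(2·PE/k) = √(2·25.16/805) = 0.25 m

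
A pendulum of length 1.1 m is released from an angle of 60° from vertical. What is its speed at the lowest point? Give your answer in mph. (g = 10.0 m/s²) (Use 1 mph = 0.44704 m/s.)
h = L(1 − cosθ) = 1.1(1 − cos60°) = 0.55 m
v = √(2gh) = √(2·10.0·0.55) = 3.31662 m/s = 7.419 mph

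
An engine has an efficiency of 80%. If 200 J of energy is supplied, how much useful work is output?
W_out = η·W_in = 0.8·200 = 160.0 J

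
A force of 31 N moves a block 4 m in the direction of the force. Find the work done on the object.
W = F·d = (31)(4) = 124.0 J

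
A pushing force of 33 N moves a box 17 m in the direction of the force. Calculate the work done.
W = F·d = (33)(17) = 561.0 J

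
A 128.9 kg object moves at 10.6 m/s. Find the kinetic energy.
KE = ½mv² = ½(128.9)(10.6)² = 7242 J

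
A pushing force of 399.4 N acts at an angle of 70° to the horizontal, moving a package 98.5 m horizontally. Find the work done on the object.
W = F·d·cosθ = (399.4)(98.5)cos(70°) = 13460 J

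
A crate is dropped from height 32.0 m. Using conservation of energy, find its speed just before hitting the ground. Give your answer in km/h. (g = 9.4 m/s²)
mgh = ½mv² ⇒ v = √(2gh) = √(2·9.4·32.0) = 24.5275 m/s = 88.3 km/h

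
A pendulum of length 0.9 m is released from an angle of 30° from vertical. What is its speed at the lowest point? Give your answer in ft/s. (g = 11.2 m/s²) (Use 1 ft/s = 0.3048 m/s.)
h = L(1 − cosθ) = 0.9(1 − cos30°) = 0.120577 m
v = √(2gh) = √(2·11.2·0.120577) = 1.64345 m/s = 5.392 ft/s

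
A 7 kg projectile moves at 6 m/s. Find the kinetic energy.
KE = ½mv² = ½(7)(6)² = 126.0 J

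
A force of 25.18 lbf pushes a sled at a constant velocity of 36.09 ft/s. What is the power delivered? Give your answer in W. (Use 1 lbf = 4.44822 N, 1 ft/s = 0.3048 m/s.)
Convert to SI: F = 112.006 N, v = 11.0002 m/s
P = Fv = (112.006)(11.0002) = 1232 W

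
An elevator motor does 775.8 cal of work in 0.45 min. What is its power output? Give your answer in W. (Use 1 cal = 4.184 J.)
Convert to SI: W = 3245.95 J, t = 27.0 s
P = W/t = 3245.95/27.0 = 120.2 W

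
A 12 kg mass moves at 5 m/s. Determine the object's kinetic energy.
KE = ½mv² = ½(12)(5)² = 150.0 J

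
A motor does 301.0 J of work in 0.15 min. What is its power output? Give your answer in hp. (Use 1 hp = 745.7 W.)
Convert to SI: W = 301.0 J, t = 9.0 s
P = W/t = 301.0/9.0 = 33.4444 W = 0.04485 hp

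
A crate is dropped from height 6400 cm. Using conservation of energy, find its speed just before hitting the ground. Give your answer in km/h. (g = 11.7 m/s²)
Convert to SI: h = 64.0 m
mgh = ½mv² ⇒ v = √(2gh) = √(2·11.7·64.0) = 38.6988 m/s = 139.3 km/h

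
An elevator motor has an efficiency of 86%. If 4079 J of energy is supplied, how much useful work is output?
W_out = η·W_in = 0.86·4079 = 3507.94 J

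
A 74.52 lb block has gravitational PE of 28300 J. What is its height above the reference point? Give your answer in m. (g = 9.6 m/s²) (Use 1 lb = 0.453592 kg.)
Convert to SI: m = 33.8017 kg, PE = 28300.0 J
h = PE/(mg) = 28300.0/(33.8017·9.6) = 87.21 m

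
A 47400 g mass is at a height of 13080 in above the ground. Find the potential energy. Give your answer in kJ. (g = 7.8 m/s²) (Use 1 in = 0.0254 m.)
Convert to SI: m = 47.4 kg, h = 332.232 m
PE = mgh = (47.4)(7.8)(332.232) = 122833 J = 122.8 kJ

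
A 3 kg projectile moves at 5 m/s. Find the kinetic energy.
KE = ½mv² = ½(3)(5)² = 37.5 J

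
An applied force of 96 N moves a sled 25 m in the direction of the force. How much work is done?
W = F·d = (96)(25) = 2400 J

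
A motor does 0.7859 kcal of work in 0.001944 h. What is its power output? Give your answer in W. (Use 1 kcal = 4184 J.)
Convert to SI: W = 3288.21 J, t = 6.9984 s
P = W/t = 3288.21/6.9984 = 469.9 W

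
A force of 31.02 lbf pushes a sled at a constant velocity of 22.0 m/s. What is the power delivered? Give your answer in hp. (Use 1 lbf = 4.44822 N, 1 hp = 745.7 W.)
Convert to SI: F = 137.984 N, v = 22.0 m/s
P = Fv = (137.984)(22.0) = 3035.64 W = 4.071 hp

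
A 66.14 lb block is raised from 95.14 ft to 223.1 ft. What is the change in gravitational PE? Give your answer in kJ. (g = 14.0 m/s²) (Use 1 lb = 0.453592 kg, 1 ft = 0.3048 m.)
Convert to SI: m = 30.0006 kg, Δh = 39.0022 m
ΔPE = mgΔh = (30.0006)(14.0)(39.0022) = 16381.2 J = 16.38 kJ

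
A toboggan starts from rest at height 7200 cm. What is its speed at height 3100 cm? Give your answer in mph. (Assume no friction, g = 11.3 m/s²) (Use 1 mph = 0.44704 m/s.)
Convert to SI: h₁−h₂ = 41.0 m
mgh₁ = mgh₂ + ½mv² ⇒ v = √(2g(h₁−h₂)) = √(2·11.3·41.0) = 30.4401 m/s = 68.09 mph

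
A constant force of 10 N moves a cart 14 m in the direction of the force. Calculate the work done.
W = F·d = (10)(14) = 140.0 J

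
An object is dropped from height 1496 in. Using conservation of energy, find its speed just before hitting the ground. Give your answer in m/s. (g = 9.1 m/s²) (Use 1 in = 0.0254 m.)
Convert to SI: h = 37.9984 m
mgh = ½mv² ⇒ v = √(2gh) = √(2·9.1·37.9984) = 26.3 m/s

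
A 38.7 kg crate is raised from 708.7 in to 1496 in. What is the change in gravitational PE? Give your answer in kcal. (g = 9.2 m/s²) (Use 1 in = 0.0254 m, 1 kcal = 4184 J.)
Convert to SI: m = 38.7 kg, Δh = 19.9974 m
ΔPE = mgΔh = (38.7)(9.2)(19.9974) = 7119.88 J = 1.702 kcal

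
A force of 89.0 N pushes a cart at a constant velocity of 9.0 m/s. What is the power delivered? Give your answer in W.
P = Fv = (89.0)(9.0) = 801.0 W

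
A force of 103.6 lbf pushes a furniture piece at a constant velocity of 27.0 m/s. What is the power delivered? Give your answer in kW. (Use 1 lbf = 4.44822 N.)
Convert to SI: F = 460.836 N, v = 27.0 m/s
P = Fv = (460.836)(27.0) = 12442.6 W = 12.44 kW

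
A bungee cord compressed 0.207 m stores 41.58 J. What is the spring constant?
k = 2·PE/x² = 2·41.58/(0.207)² = 1941 N/m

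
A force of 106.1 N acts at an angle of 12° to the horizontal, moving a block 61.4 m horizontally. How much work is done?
W = F·d·cosθ = (106.1)(61.4)cos(12°) = 6372 J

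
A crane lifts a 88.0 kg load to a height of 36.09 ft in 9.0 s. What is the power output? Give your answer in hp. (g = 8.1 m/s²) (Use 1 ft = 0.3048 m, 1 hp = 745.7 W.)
Convert to SI: m = 88.0 kg, h = 11.0002 m, t = 9.0 s
P = mgh/t = (88.0)(8.1)(11.0002)/9.0 = 871.218 W = 1.168 hp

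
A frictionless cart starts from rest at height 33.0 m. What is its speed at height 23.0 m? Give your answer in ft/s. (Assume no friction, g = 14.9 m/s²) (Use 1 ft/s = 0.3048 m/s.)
mgh₁ = mgh₂ + ½mv² ⇒ v = √(2g(h₁−h₂)) = √(2·14.9·10.0) = 17.2627 m/s = 56.64 ft/s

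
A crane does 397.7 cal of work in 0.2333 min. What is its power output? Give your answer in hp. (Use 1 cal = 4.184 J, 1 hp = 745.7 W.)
Convert to SI: W = 1663.98 J, t = 13.998 s
P = W/t = 1663.98/13.998 = 118.872 W = 0.1594 hp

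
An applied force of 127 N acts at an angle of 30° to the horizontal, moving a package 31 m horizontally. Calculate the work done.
W = F·d·cosθ = (127)(31)cos(30°) = 3410 J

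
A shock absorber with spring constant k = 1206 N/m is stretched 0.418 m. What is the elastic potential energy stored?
PE = ½kx² = ½(1206)(0.418)² = 105.4 J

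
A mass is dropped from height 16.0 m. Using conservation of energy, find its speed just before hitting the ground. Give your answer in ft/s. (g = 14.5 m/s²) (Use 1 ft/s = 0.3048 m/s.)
mgh = ½mv² ⇒ v = √(2gh) = √(2·14.5·16.0) = 21.5407 m/s = 70.67 ft/s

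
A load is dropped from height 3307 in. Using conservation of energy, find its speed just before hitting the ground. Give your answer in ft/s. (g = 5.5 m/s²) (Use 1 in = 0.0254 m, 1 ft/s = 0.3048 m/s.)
Convert to SI: h = 83.9978 m
mgh = ½mv² ⇒ v = √(2gh) = √(2·5.5·83.9978) = 30.397 m/s = 99.73 ft/s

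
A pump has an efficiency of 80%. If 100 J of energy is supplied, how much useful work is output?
W_out = η·W_in = 0.8·100 = 80.0 J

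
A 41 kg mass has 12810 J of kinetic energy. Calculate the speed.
v = √(2·KE/m) = √(2·12810/41) = 25.0 m/s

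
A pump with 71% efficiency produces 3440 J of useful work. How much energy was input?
W_in = W_out/η = 3440/0.71 = 4845 J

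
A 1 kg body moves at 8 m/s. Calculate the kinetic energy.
KE = ½mv² = ½(1)(8)² = 32.0 J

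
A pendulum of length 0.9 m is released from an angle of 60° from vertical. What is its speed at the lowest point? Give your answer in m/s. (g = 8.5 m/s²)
h = L(1 − cosθ) = 0.9(1 − cos60°) = 0.45 m
v = √(2gh) = √(2·8.5·0.45) = 2.766 m/s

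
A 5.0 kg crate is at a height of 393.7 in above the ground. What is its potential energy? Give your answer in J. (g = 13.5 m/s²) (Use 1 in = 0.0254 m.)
Convert to SI: m = 5.0 kg, h = 9.99998 m
PE = mgh = (5.0)(13.5)(9.99998) = 675.0 J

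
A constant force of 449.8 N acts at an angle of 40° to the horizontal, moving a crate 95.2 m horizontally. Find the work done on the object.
W = F·d·cosθ = (449.8)(95.2)cos(40°) = 32800 J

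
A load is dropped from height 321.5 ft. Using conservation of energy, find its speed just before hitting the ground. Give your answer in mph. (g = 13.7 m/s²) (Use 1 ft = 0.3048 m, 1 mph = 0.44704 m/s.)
Convert to SI: h = 97.9932 m
mgh = ½mv² ⇒ v = √(2gh) = √(2·13.7·97.9932) = 51.8171 m/s = 115.9 mph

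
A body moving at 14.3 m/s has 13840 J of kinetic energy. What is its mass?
m = 2·KE/v² = 2·13840/(14.3)² = 135.4 kg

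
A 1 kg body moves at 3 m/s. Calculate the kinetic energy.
KE = ½mv² = ½(1)(3)² = 4.5 J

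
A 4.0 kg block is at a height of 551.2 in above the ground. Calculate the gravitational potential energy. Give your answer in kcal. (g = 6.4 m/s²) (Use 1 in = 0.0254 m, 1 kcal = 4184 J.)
Convert to SI: m = 4.0 kg, h = 14.0005 m
PE = mgh = (4.0)(6.4)(14.0005) = 358.412 J = 0.08566 kcal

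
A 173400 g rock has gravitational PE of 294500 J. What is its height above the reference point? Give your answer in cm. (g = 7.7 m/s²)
Convert to SI: m = 173.4 kg, PE = 294500 J
h = PE/(mg) = 294500/(173.4·7.7) = 220.57 m = 22060 cm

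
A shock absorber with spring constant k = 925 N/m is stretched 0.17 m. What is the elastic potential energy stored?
PE = ½kx² = ½(925)(0.17)² = 13.37 J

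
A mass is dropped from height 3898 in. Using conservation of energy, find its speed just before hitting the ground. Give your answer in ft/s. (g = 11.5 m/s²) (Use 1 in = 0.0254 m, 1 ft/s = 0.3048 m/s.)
Convert to SI: h = 99.0092 m
mgh = ½mv² ⇒ v = √(2gh) = √(2·11.5·99.0092) = 47.7201 m/s = 156.6 ft/s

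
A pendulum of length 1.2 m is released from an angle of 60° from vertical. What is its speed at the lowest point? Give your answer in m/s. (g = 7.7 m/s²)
h = L(1 − cosθ) = 1.2(1 − cos60°) = 0.6 m
v = √(2gh) = √(2·7.7·0.6) = 3.04 m/s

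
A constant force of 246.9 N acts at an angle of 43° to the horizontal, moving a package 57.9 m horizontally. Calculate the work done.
W = F·d·cosθ = (246.9)(57.9)cos(43°) = 10460 J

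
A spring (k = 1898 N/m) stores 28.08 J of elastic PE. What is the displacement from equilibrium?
x = √(2·PE/k) = √(2·28.08/1898) = 0.172 m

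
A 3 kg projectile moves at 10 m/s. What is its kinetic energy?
KE = ½mv² = ½(3)(10)² = 150.0 J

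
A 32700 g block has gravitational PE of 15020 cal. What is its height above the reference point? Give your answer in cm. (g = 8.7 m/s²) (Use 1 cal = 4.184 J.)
Convert to SI: m = 32.7 kg, PE = 62843.7 J
h = PE/(mg) = 62843.7/(32.7·8.7) = 220.899 m = 22090 cm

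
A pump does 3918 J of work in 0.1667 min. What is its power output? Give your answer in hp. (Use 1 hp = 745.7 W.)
Convert to SI: W = 3918.0 J, t = 10.002 s
P = W/t = 3918.0/10.002 = 391.722 W = 0.5253 hp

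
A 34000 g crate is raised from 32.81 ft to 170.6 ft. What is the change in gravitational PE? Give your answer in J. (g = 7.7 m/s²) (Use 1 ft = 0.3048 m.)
Convert to SI: m = 34.0 kg, Δh = 41.9984 m
ΔPE = mgΔh = (34.0)(7.7)(41.9984) = 11000 J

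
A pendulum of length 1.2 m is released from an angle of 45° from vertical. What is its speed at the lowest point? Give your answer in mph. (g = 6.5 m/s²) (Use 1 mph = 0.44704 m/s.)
h = L(1 − cosθ) = 1.2(1 − cos45°) = 0.351472 m
v = √(2gh) = √(2·6.5·0.351472) = 2.13755 m/s = 4.782 mph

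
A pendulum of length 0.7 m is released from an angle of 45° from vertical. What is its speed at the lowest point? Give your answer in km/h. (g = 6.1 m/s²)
h = L(1 − cosθ) = 0.7(1 − cos45°) = 0.205025 m
v = √(2gh) = √(2·6.1·0.205025) = 1.58155 m/s = 5.694 km/h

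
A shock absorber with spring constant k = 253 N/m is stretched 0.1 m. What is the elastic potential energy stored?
PE = ½kx² = ½(253)(0.1)² = 1.265 J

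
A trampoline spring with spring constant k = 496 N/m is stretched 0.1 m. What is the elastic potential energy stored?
PE = ½kx² = ½(496)(0.1)² = 2.48 J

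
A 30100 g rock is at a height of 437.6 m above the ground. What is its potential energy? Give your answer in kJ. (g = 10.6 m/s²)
Convert to SI: m = 30.1 kg, h = 437.6 m
PE = mgh = (30.1)(10.6)(437.6) = 139621 J = 139.6 kJ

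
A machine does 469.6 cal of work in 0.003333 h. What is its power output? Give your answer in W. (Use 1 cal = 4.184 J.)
Convert to SI: W = 1964.81 J, t = 11.9988 s
P = W/t = 1964.81/11.9988 = 163.8 W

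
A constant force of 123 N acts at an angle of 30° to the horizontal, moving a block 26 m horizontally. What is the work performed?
W = F·d·cosθ = (123)(26)cos(30°) = 2770 J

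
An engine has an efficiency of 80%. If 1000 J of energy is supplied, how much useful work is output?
W_out = η·W_in = 0.8·1000 = 800.0 J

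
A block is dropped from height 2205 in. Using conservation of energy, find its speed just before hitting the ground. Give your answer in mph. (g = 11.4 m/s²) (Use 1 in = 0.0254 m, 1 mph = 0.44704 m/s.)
Convert to SI: h = 56.007 m
mgh = ½mv² ⇒ v = √(2gh) = √(2·11.4·56.007) = 35.7346 m/s = 79.94 mph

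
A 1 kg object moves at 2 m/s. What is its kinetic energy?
KE = ½mv² = ½(1)(2)² = 2.0 J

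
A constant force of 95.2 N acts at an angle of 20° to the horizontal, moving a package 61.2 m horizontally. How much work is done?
W = F·d·cosθ = (95.2)(61.2)cos(20°) = 5475 J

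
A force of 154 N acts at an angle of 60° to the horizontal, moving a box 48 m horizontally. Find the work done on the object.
W = F·d·cosθ = (154)(48)cos(60°) = 3696 J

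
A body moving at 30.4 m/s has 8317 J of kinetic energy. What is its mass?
m = 2·KE/v² = 2·8317/(30.4)² = 18.0 kg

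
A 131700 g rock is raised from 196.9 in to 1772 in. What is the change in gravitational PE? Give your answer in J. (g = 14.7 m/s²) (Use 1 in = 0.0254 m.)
Convert to SI: m = 131.7 kg, Δh = 40.0075 m
ΔPE = mgΔh = (131.7)(14.7)(40.0075) = 77450 J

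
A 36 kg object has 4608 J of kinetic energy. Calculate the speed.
v = √(2·KE/m) = √(2·4608/36) = 16.0 m/s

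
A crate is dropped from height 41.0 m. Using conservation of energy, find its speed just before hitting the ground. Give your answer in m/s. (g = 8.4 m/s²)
mgh = ½mv² ⇒ v = √(2gh) = √(2·8.4·41.0) = 26.24 m/s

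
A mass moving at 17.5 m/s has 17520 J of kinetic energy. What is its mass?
m = 2·KE/v² = 2·17520/(17.5)² = 114.4 kg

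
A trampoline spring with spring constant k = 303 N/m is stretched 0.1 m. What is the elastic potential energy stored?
PE = ½kx² = ½(303)(0.1)² = 1.515 J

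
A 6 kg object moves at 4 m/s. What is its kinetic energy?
KE = ½mv² = ½(6)(4)² = 48.0 J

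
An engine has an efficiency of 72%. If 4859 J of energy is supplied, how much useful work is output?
W_out = η·W_in = 0.72·4859 = 3498.48 J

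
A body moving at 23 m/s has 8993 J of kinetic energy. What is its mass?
m = 2·KE/v² = 2·8993/(23)² = 34.0 kg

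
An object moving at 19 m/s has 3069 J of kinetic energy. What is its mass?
m = 2·KE/v² = 2·3069/(19)² = 17.0 kg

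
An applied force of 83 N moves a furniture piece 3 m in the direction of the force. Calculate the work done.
W = F·d = (83)(3) = 249.0 J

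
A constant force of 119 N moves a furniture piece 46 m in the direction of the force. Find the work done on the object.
W = F·d = (119)(46) = 5474 J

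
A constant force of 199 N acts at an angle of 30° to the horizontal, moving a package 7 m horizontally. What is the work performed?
W = F·d·cosθ = (199)(7)cos(30°) = 1206 J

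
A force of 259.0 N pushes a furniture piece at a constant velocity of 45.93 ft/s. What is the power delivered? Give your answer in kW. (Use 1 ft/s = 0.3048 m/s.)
Convert to SI: F = 259.0 N, v = 13.9995 m/s
P = Fv = (259.0)(13.9995) = 3625.86 W = 3.626 kW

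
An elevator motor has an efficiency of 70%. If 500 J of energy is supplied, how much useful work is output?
W_out = η·W_in = 0.7·500 = 350.0 J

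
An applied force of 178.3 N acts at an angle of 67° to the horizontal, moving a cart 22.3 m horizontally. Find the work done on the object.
W = F·d·cosθ = (178.3)(22.3)cos(67°) = 1554 J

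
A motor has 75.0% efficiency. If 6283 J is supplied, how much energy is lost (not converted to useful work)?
W_lost = W_in(1 − η) = 6283·(1 − 0.75) = 1571 J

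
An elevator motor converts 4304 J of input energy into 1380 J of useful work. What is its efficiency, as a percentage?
η = W_out/W_in = 1380/4304 = 32.06%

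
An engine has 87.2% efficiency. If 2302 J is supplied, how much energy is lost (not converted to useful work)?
W_lost = W_in(1 − η) = 2302·(1 − 0.872) = 294.7 J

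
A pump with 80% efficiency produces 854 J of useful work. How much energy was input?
W_in = W_out/η = 854/0.8 = 1068 J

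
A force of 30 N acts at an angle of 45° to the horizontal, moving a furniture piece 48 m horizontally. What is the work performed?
W = F·d·cosθ = (30)(48)cos(45°) = 1018 J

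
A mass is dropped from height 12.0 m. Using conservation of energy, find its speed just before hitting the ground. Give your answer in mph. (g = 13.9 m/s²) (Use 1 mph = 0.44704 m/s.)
mgh = ½mv² ⇒ v = √(2gh) = √(2·13.9·12.0) = 18.2647 m/s = 40.86 mph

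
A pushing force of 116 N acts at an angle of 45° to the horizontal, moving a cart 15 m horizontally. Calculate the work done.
W = F·d·cosθ = (116)(15)cos(45°) = 1230 J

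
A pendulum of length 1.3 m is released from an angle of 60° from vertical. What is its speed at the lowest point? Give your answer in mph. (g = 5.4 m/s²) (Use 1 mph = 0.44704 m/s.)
h = L(1 − cosθ) = 1.3(1 − cos60°) = 0.65 m
v = √(2gh) = √(2·5.4·0.65) = 2.64953 m/s = 5.927 mph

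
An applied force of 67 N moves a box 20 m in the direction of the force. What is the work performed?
W = F·d = (67)(20) = 1340 J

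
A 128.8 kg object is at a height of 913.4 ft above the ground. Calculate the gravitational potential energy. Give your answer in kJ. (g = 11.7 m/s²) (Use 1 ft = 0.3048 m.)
Convert to SI: m = 128.8 kg, h = 278.404 m
PE = mgh = (128.8)(11.7)(278.404) = 419544 J = 419.5 kJ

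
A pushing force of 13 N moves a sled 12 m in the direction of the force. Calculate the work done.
W = F·d = (13)(12) = 156.0 J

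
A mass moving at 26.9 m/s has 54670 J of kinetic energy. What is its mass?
m = 2·KE/v² = 2·54670/(26.9)² = 151.1 kg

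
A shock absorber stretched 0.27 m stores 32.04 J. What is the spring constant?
k = 2·PE/x² = 2·32.04/(0.27)² = 879.0 N/m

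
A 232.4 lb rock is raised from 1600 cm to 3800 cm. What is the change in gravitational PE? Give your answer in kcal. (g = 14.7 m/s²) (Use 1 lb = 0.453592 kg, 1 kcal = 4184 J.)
Convert to SI: m = 105.415 kg, Δh = 22.0 m
ΔPE = mgΔh = (105.415)(14.7)(22.0) = 34091.1 J = 8.148 kcal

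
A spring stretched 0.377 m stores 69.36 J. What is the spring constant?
k = 2·PE/x² = 2·69.36/(0.377)² = 976.0 N/m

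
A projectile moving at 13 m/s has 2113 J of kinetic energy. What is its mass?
m = 2·KE/v² = 2·2113/(13)² = 25.01 kg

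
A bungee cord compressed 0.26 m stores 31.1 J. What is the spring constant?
k = 2·PE/x² = 2·31.1/(0.26)² = 920.1 N/m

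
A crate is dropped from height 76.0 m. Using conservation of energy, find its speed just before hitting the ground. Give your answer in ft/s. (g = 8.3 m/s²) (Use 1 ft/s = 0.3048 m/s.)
mgh = ½mv² ⇒ v = √(2gh) = √(2·8.3·76.0) = 35.519 m/s = 116.5 ft/s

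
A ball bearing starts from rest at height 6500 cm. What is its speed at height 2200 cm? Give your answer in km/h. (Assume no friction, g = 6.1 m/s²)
Convert to SI: h₁−h₂ = 43.0 m
mgh₁ = mgh₂ + ½mv² ⇒ v = √(2g(h₁−h₂)) = √(2·6.1·43.0) = 22.9041 m/s = 82.45 km/h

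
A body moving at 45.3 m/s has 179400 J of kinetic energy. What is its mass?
m = 2·KE/v² = 2·179400/(45.3)² = 174.8 kg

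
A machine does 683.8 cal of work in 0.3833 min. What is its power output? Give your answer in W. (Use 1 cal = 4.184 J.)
Convert to SI: W = 2861.02 J, t = 22.998 s
P = W/t = 2861.02/22.998 = 124.4 W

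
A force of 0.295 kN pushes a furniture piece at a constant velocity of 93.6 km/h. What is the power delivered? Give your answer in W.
Convert to SI: F = 295.0 N, v = 26.0 m/s
P = Fv = (295.0)(26.0) = 7670 W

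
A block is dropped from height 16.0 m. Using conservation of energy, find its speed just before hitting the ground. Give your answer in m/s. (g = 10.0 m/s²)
mgh = ½mv² ⇒ v = √(2gh) = √(2·10.0·16.0) = 17.89 m/s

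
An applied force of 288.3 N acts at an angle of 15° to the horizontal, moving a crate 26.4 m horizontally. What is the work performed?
W = F·d·cosθ = (288.3)(26.4)cos(15°) = 7352 J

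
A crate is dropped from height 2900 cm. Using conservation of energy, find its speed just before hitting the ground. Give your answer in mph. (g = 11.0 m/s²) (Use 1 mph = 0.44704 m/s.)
Convert to SI: h = 29.0 m
mgh = ½mv² ⇒ v = √(2gh) = √(2·11.0·29.0) = 25.2587 m/s = 56.5 mph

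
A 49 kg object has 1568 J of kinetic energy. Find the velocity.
v = √(2·KE/m) = √(2·1568/49) = 8.0 m/s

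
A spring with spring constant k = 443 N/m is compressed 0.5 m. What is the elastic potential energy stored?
PE = ½kx² = ½(443)(0.5)² = 55.38 J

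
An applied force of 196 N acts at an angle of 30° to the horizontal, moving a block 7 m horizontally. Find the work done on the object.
W = F·d·cosθ = (196)(7)cos(30°) = 1188 J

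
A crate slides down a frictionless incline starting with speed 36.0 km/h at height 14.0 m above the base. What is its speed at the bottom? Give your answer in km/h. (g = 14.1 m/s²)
Convert to SI: v₀ = 10.0 m/s, h = 14.0 m
½mv₀² + mgh = ½mv² ⇒ v = √(v₀² + 2gh) = √(10.0² + 2·14.1·14.0) = 22.2441 m/s = 80.08 km/h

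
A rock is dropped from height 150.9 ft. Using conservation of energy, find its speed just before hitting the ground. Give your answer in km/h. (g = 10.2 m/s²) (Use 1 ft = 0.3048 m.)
Convert to SI: h = 45.9943 m
mgh = ½mv² ⇒ v = √(2gh) = √(2·10.2·45.9943) = 30.6314 m/s = 110.3 km/h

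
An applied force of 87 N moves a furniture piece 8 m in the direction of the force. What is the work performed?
W = F·d = (87)(8) = 696.0 J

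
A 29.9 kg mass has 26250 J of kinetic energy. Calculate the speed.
v = √(2·KE/m) = √(2·26250/29.9) = 41.9 m/s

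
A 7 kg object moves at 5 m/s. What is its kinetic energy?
KE = ½mv² = ½(7)(5)² = 87.5 J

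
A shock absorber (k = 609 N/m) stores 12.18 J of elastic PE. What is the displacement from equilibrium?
x = √(2·PE/k) = √(2·12.18/609) = 0.2 m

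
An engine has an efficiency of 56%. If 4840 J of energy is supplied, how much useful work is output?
W_out = η·W_in = 0.56·4840 = 2710.4 J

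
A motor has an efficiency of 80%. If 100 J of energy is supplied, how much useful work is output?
W_out = η·W_in = 0.8·100 = 80.0 J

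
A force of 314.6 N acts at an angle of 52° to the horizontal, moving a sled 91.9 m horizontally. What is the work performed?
W = F·d·cosθ = (314.6)(91.9)cos(52°) = 17800 J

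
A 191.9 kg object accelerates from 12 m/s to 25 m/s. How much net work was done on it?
W = ΔKE = ½m(v₂² − v₁²) = ½(191.9)(25² − 12²) = 46151.95 J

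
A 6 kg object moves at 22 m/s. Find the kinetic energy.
KE = ½mv² = ½(6)(22)² = 1452.0 J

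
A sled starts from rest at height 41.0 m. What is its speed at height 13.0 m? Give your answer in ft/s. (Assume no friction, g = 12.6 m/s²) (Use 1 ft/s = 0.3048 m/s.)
mgh₁ = mgh₂ + ½mv² ⇒ v = √(2g(h₁−h₂)) = √(2·12.6·28.0) = 26.5631 m/s = 87.15 ft/s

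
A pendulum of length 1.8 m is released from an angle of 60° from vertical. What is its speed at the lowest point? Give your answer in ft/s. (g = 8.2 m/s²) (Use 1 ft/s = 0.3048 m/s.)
h = L(1 − cosθ) = 1.8(1 − cos60°) = 0.9 m
v = √(2gh) = √(2·8.2·0.9) = 3.84187 m/s = 12.6 ft/s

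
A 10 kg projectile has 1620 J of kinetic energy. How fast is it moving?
v = √(2·KE/m) = √(2·1620/10) = 18.0 m/s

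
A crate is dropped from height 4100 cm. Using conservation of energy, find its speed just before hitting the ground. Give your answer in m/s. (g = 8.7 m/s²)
Convert to SI: h = 41.0 m
mgh = ½mv² ⇒ v = √(2gh) = √(2·8.7·41.0) = 26.71 m/s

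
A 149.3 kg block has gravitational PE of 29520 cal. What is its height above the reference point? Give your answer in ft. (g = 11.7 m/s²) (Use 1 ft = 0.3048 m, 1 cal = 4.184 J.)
Convert to SI: m = 149.3 kg, PE = 123512 J
h = PE/(mg) = 123512/(149.3·11.7) = 70.707 m = 232.0 ft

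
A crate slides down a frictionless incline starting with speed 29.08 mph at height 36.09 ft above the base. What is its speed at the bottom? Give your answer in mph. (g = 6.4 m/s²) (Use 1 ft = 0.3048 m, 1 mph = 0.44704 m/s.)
Convert to SI: v₀ = 12.9999 m/s, h = 11.0002 m
½mv₀² + mgh = ½mv² ⇒ v = √(v₀² + 2gh) = √(12.9999² + 2·6.4·11.0002) = 17.6012 m/s = 39.37 mph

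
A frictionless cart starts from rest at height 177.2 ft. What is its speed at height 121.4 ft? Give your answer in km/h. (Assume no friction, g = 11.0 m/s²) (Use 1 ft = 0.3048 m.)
Convert to SI: h₁−h₂ = 17.0078 m
mgh₁ = mgh₂ + ½mv² ⇒ v = √(2g(h₁−h₂)) = √(2·11.0·17.0078) = 19.3435 m/s = 69.64 km/h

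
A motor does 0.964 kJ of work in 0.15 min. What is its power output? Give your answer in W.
Convert to SI: W = 964.0 J, t = 9.0 s
P = W/t = 964.0/9.0 = 107.1 W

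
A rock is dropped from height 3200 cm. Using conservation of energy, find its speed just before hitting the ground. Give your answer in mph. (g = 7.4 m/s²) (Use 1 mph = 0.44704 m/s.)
Convert to SI: h = 32.0 m
mgh = ½mv² ⇒ v = √(2gh) = √(2·7.4·32.0) = 21.7624 m/s = 48.68 mph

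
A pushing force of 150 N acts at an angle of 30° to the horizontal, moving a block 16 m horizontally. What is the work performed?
W = F·d·cosθ = (150)(16)cos(30°) = 2078 J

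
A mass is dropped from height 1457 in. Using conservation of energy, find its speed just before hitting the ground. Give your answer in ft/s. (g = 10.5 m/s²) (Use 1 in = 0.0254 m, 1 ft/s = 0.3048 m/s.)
Convert to SI: h = 37.0078 m
mgh = ½mv² ⇒ v = √(2gh) = √(2·10.5·37.0078) = 27.8777 m/s = 91.46 ft/s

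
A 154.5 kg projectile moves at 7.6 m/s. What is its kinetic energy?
KE = ½mv² = ½(154.5)(7.6)² = 4462 J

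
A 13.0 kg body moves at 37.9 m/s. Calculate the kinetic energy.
KE = ½mv² = ½(13.0)(37.9)² = 9337 J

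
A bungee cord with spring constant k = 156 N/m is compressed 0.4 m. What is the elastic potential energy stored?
PE = ½kx² = ½(156)(0.4)² = 12.48 J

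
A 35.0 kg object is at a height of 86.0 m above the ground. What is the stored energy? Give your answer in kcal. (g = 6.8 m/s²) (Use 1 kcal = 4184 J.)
PE = mgh = (35.0)(6.8)(86.0) = 20468.0 J = 4.892 kcal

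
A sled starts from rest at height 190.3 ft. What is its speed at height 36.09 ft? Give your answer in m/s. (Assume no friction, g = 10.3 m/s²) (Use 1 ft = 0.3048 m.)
Convert to SI: h₁−h₂ = 47.0032 m
mgh₁ = mgh₂ + ½mv² ⇒ v = √(2g(h₁−h₂)) = √(2·10.3·47.0032) = 31.12 m/s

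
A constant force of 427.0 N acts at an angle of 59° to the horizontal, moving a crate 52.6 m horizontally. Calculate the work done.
W = F·d·cosθ = (427.0)(52.6)cos(59°) = 11570 J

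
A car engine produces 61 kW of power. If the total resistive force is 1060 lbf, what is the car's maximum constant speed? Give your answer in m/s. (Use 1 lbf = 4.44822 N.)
Convert to SI: F = 4715.11 N
P = Fv ⇒ v = P/F = 61000 W/4715.11 N = 12.94 m/s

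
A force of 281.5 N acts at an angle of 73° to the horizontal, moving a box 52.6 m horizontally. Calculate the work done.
W = F·d·cosθ = (281.5)(52.6)cos(73°) = 4329 J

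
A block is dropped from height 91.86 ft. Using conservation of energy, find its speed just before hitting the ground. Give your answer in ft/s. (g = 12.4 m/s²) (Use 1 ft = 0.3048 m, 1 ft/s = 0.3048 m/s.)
Convert to SI: h = 27.9989 m
mgh = ½mv² ⇒ v = √(2gh) = √(2·12.4·27.9989) = 26.351 m/s = 86.45 ft/s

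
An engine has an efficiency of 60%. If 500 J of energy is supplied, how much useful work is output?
W_out = η·W_in = 0.6·500 = 300.0 J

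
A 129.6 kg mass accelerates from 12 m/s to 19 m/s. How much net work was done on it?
W = ΔKE = ½m(v₂² − v₁²) = ½(129.6)(19² − 12²) = 14061.6 J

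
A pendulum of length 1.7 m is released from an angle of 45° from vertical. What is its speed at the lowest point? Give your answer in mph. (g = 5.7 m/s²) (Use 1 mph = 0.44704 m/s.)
h = L(1 − cosθ) = 1.7(1 − cos45°) = 0.497918 m
v = √(2gh) = √(2·5.7·0.497918) = 2.38249 m/s = 5.329 mph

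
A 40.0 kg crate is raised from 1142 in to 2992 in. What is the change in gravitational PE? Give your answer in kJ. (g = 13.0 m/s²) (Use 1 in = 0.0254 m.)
Convert to SI: m = 40.0 kg, Δh = 46.99 m
ΔPE = mgΔh = (40.0)(13.0)(46.99) = 24434.8 J = 24.43 kJ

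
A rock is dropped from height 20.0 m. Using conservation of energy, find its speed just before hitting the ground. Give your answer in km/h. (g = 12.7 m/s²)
mgh = ½mv² ⇒ v = √(2gh) = √(2·12.7·20.0) = 22.5389 m/s = 81.14 km/h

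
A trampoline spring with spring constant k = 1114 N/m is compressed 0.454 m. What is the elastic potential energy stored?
PE = ½kx² = ½(1114)(0.454)² = 114.8 J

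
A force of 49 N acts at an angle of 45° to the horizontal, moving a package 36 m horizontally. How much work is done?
W = F·d·cosθ = (49)(36)cos(45°) = 1247 J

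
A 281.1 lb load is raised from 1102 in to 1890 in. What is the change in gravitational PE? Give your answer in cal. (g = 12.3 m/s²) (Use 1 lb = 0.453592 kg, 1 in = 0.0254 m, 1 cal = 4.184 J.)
Convert to SI: m = 127.505 kg, Δh = 20.0152 m
ΔPE = mgΔh = (127.505)(12.3)(20.0152) = 31390.0 J = 7502 cal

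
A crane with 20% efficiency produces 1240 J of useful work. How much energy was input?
W_in = W_out/η = 1240/0.2 = 6200 J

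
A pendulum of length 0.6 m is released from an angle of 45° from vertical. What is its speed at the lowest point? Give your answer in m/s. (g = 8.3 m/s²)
h = L(1 − cosθ) = 0.6(1 − cos45°) = 0.175736 m
v = √(2gh) = √(2·8.3·0.175736) = 1.708 m/s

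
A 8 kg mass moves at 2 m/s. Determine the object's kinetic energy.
KE = ½mv² = ½(8)(2)² = 16.0 J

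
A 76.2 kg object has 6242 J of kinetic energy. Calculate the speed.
v = √(2·KE/m) = √(2·6242/76.2) = 12.8 m/s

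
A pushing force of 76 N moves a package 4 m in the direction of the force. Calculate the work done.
W = F·d = (76)(4) = 304.0 J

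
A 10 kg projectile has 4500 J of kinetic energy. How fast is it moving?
v = √(2·KE/m) = √(2·4500/10) = 30.0 m/s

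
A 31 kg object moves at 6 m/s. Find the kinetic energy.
KE = ½mv² = ½(31)(6)² = 558.0 J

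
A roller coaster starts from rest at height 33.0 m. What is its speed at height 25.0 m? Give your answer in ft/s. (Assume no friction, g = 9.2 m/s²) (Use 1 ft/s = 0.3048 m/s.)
mgh₁ = mgh₂ + ½mv² ⇒ v = √(2g(h₁−h₂)) = √(2·9.2·8.0) = 12.1326 m/s = 39.81 ft/s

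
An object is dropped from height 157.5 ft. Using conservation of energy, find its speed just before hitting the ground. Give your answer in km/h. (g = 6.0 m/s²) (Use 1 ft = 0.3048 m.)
Convert to SI: h = 48.006 m
mgh = ½mv² ⇒ v = √(2gh) = √(2·6.0·48.006) = 24.0015 m/s = 86.41 km/h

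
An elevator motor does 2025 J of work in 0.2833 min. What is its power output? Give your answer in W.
Convert to SI: W = 2025.0 J, t = 16.998 s
P = W/t = 2025.0/16.998 = 119.1 W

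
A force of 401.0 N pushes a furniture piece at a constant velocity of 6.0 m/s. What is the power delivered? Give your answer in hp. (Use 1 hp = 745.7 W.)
P = Fv = (401.0)(6.0) = 2406.0 W = 3.226 hp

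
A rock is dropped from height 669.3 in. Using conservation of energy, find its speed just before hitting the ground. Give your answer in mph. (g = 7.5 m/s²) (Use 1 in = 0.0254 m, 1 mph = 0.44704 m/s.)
Convert to SI: h = 17.0002 m
mgh = ½mv² ⇒ v = √(2gh) = √(2·7.5·17.0002) = 15.9688 m/s = 35.72 mph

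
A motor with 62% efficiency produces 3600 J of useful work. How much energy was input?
W_in = W_out/η = 3600/0.62 = 5806 J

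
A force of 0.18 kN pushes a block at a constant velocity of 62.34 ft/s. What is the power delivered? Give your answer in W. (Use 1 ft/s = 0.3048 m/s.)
Convert to SI: F = 180.0 N, v = 19.0012 m/s
P = Fv = (180.0)(19.0012) = 3420 W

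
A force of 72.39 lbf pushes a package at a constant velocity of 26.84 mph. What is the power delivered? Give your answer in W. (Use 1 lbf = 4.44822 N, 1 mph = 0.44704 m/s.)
Convert to SI: F = 322.007 N, v = 11.9986 m/s
P = Fv = (322.007)(11.9986) = 3864 W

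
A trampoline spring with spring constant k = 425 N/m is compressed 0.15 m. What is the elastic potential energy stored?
PE = ½kx² = ½(425)(0.15)² = 4.781 J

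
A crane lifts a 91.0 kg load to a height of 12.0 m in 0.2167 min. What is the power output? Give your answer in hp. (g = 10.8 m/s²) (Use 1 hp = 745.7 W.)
Convert to SI: m = 91.0 kg, h = 12.0 m, t = 13.002 s
P = mgh/t = (91.0)(10.8)(12.0)/13.002 = 907.06 W = 1.216 hp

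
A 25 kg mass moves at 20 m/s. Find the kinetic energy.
KE = ½mv² = ½(25)(20)² = 5000.0 J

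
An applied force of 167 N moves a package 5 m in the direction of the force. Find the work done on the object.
W = F·d = (167)(5) = 835.0 J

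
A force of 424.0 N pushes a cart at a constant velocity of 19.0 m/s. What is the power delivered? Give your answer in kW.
P = Fv = (424.0)(19.0) = 8056.0 W = 8.056 kW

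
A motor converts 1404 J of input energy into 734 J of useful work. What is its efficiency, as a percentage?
η = W_out/W_in = 734/1404 = 52.28%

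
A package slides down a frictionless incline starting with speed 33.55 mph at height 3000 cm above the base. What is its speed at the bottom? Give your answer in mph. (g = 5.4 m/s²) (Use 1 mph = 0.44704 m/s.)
Convert to SI: v₀ = 14.9982 m/s, h = 30.0 m
½mv₀² + mgh = ½mv² ⇒ v = √(v₀² + 2gh) = √(14.9982² + 2·5.4·30.0) = 23.4296 m/s = 52.41 mph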